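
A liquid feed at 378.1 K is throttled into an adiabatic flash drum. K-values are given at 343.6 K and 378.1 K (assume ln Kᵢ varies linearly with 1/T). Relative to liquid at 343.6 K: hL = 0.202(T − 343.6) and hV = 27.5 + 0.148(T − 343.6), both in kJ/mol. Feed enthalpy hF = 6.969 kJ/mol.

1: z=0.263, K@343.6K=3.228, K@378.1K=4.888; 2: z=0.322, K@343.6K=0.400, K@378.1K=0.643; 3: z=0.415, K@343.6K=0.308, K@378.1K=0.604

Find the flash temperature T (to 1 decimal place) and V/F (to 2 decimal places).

Adiabatic flash: solve Rachford–Rice at each trial T, then check hF = ψ·hV(T) + (1−ψ)·hL(T).
  T = 343.6 K: K = (3.228, 0.400, 0.308), RR gives ψ = 0.073, H_out = 1.997 kJ/mol
  T = 378.1 K: K = (4.888, 0.643, 0.604), RR gives ψ = 0.504, H_out = 19.891 kJ/mol
  T = 360.9 K: K = (4.014, 0.513, 0.439), RR gives ψ = 0.253, H_out = 10.204 kJ/mol
  T = 352.2 K: K = (3.607, 0.454, 0.369), RR gives ψ = 0.160, H_out = 6.061 kJ/mol
  T = 356.5 K: K = (3.805, 0.483, 0.402), RR gives ψ = 0.205, H_out = 8.088 kJ/mol
  T = 354.4 K: K = (3.708, 0.469, 0.386), RR gives ψ = 0.183, H_out = 7.095 kJ/mol
Linear interpolation between T = 352.2 (H_out = 6.061) and T = 354.4 (H_out = 7.095) on hF = 6.969 gives T ≈ 354.1 K, at which ψ = 0.18.

T = 354.1 K, V/F = 0.18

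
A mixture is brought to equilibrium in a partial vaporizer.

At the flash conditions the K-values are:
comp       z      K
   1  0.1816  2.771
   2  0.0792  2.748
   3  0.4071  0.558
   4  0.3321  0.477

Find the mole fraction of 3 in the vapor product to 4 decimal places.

y_3 = 0.2405

Material balance + equilibrium reduce to Σ zᵢ(Kᵢ−1)/(1+ψ(Kᵢ−1)) = 0.
g(0) = ΣzᵢKᵢ − 1 = 0.1064 and g(1) = 1 − Σzᵢ/Kᵢ = -0.5202, so a root lies in (0, 1).
Iterate (Newton) starting at ψ = 0.43:
  ψ = 0.4300: g = -0.18463, g' = -0.5349 → ψ = 0.0848
  ψ = 0.0848: g = 0.03149, g' = -0.7994 → ψ = 0.1242
  ψ = 0.1242: g = 0.00123, g' = -0.7390 → ψ = 0.1259
Converged at ψ = 0.1259.
Compositions from xᵢ = zᵢ/(1+ψ(Kᵢ−1)), yᵢ = Kᵢxᵢ:
  1: x = 0.1485, y = 0.4115
  2: x = 0.0649, y = 0.1784
  3: x = 0.4311, y = 0.2405
  4: x = 0.3555, y = 0.1696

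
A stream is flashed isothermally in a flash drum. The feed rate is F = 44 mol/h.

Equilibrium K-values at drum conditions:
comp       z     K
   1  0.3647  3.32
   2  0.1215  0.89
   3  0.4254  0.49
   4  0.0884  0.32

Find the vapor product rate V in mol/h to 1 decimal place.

V = 21.7 mol/h

Iterate (Newton) starting at ψ = 0.5:
  ψ = 0.5000: g = -0.00472, g' = -0.7156 → ψ = 0.4934
Converged at ψ = 0.4934.
Then V = ψ·F = 0.4934·44 = 21.7 mol/h and L = F − V = 22.3 mol/h.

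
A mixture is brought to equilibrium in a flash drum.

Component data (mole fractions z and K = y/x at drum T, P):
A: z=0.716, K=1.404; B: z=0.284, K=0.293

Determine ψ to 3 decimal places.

Let ψ = V/F and solve Σ zᵢ(Kᵢ−1)/(1+ψ(Kᵢ−1)) = 0.
g(0) = ΣzᵢKᵢ − 1 = 0.088 and g(1) = 1 − Σzᵢ/Kᵢ = -0.479, so a root lies in (0, 1).
Binary case is linear: z₁(K₁−1)(1+ψ(K₂−1)) + z₂(K₂−1)(1+ψ(K₁−1)) = 0
⇒ ψ = [z₁(K₁−1)+z₂(K₂−1)] / [−(K₁−1)(K₂−1)] = 0.0885/0.2856 = 0.310

ψ = 0.310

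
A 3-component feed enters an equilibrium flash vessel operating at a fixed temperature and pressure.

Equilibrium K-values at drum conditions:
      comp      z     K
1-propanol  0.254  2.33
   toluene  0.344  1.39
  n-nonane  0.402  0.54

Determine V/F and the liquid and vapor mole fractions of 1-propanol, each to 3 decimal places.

Rachford–Rice: g(V/F) = Σ zᵢ(Kᵢ−1)/(1+V/F(Kᵢ−1)) = 0.
Check two-phase: ΣzᵢKᵢ = 1.287 > 1 and Σzᵢ/Kᵢ = 1.101 > 1, so g(0) = 0.287 > 0 and g(1) = -0.101 < 0.
Iterate (Newton) starting at V/F = 0.5:
  V/F = 0.500: g = 0.0750, g' = -0.342 → V/F = 0.719
  V/F = 0.719: g = 0.0011, g' = -0.339 → V/F = 0.722
Converged at V/F = 0.722.
Compositions from xᵢ = zᵢ/(1+V/F(Kᵢ−1)), yᵢ = Kᵢxᵢ:
  1-propanol: x = 0.130, y = 0.302
  toluene: x = 0.268, y = 0.373
  n-nonane: x = 0.602, y = 0.325

V/F = 0.722, x_1-propanol = 0.130, y_1-propanol = 0.302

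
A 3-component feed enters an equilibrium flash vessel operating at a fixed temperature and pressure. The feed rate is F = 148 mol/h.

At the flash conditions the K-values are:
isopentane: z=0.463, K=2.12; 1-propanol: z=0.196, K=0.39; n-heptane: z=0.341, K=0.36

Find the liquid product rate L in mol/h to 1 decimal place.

Let ψ = V/F and solve Σ zᵢ(Kᵢ−1)/(1+ψ(Kᵢ−1)) = 0.
Feasibility: ΣzᵢKᵢ = 1.181, Σzᵢ/Kᵢ = 1.668 — both > 1, two phases present.
Iterate (Newton) starting at ψ = 0.52:
  ψ = 0.520: g = -0.1745, g' = -0.702 → ψ = 0.271
  ψ = 0.271: g = -0.0098, g' = -0.651 → ψ = 0.256
Converged at ψ = 0.256.
Then V = ψ·F = 0.2565·148 = 38.0 mol/h and L = F − V = 110.0 mol/h.

L = 110.0 mol/h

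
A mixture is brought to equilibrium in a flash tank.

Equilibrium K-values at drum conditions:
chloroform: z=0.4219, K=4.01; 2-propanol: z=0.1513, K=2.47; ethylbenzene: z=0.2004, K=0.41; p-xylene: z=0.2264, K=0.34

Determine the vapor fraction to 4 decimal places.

Rachford–Rice: g(ψ) = Σ zᵢ(Kᵢ−1)/(1+ψ(Kᵢ−1)) = 0.
Feasibility: ΣzᵢKᵢ = 2.2247, Σzᵢ/Kᵢ = 1.3211 — both > 1, two phases present.
Newton iteration, ψ⁰ = 0.5:
  ψ = 0.5000: g = 0.24441, g' = -1.0778 → ψ = 0.7268
  ψ = 0.7268: g = 0.01176, g' = -1.0307 → ψ = 0.7382
  ψ = 0.7382: g = -0.00004, g' = -1.0374 → ψ = 0.7381
Converged at ψ = 0.7381.

ψ = 0.7381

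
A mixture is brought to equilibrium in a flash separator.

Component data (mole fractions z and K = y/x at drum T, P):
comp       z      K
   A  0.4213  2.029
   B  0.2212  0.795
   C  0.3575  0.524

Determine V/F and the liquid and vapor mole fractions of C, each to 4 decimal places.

V/F = 0.5360, x_C = 0.4800, y_C = 0.2515

Material balance + equilibrium reduce to Σ zᵢ(Kᵢ−1)/(1+V/F(Kᵢ−1)) = 0.
Check two-phase: ΣzᵢKᵢ = 1.2180 > 1 and Σzᵢ/Kᵢ = 1.1681 > 1, so g(0) = 0.2180 > 0 and g(1) = -0.1681 < 0.
Newton–Raphson from V/F = 0.5:
  V/F = 0.5000: g = 0.01240, g' = -0.3455 → V/F = 0.5359
  V/F = 0.5359: g = 0.00005, g' = -0.3430 → V/F = 0.5360
Converged at V/F = 0.5360.
Compositions from xᵢ = zᵢ/(1+V/F(Kᵢ−1)), yᵢ = Kᵢxᵢ:
  A: x = 0.2715, y = 0.5509
  B: x = 0.2485, y = 0.1976
  C: x = 0.4800, y = 0.2515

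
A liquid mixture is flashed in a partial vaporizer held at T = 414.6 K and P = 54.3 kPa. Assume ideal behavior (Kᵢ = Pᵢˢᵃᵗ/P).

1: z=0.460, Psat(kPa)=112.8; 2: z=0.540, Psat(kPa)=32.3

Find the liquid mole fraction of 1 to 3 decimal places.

Raoult's law: Kᵢ = Pᵢˢᵃᵗ/P = Pᵢˢᵃᵗ/54.3.
  K_1 = 112.8/54.3 = 2.07735, K_2 = 32.3/54.3 = 0.59484
Binary case is linear: z₁(K₁−1)(1+ψ(K₂−1)) + z₂(K₂−1)(1+ψ(K₁−1)) = 0
⇒ ψ = [z₁(K₁−1)+z₂(K₂−1)] / [−(K₁−1)(K₂−1)] = 0.2768/0.4365 = 0.634
Compositions from xᵢ = zᵢ/(1+ψ(Kᵢ−1)), yᵢ = Kᵢxᵢ:
  1: x = 0.273, y = 0.568
  2: x = 0.727, y = 0.432

x_1 = 0.273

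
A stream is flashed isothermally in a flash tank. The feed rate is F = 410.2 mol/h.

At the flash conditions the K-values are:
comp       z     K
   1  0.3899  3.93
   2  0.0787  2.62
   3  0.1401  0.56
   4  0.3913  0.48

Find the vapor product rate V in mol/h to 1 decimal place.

V = 301.5 mol/h

Material balance + equilibrium reduce to Σ zᵢ(Kᵢ−1)/(1+V/F(Kᵢ−1)) = 0.
Feasibility: ΣzᵢKᵢ = 2.0048, Σzᵢ/Kᵢ = 1.1946 — both > 1, two phases present.
Iterate (Newton) starting at V/F = 0.53:
  V/F = 0.5300: g = 0.15481, g' = -0.8211 → V/F = 0.7185
  V/F = 0.7185: g = 0.01181, g' = -0.7189 → V/F = 0.7350
Converged at V/F = 0.7350.
Then V = V/F·F = 0.7350·410.2 = 301.5 mol/h and L = F − V = 108.7 mol/h.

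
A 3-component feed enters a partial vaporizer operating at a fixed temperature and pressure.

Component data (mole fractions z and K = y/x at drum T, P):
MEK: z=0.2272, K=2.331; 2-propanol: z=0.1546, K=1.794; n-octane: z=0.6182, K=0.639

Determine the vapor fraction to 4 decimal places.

ψ = 0.4909

Material balance + equilibrium reduce to Σ zᵢ(Kᵢ−1)/(1+ψ(Kᵢ−1)) = 0.
Check two-phase: ΣzᵢKᵢ = 1.2020 > 1 and Σzᵢ/Kᵢ = 1.1511 > 1, so g(0) = 0.2020 > 0 and g(1) = -0.1511 < 0.
Iterate (Newton) starting at ψ = 0.5:
  ψ = 0.5000: g = -0.00289, g' = -0.3150 → ψ = 0.4908
  ψ = 0.4908: g = 0.00001, g' = -0.3167 → ψ = 0.4909
Converged at ψ = 0.4909.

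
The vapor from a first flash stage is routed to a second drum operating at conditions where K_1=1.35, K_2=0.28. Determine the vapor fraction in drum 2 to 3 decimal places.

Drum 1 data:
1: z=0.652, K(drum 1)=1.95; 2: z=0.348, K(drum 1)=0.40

Drum 1:
Newton–Raphson from ψ₁ = 0.5:
  ψ₁ = 0.500: g = 0.1216, g' = -0.526 → ψ₁ = 0.731
  ψ₁ = 0.731: g = -0.0065, g' = -0.603 → ψ₁ = 0.720
Converged at ψ₁ = 0.720.
Drum-1 compositions:
  1: x = 0.387, y = 0.755
  2: x = 0.613, y = 0.245
Drum-2 feed = drum-1 vapor: z₂ = (0.7548, 0.2452).
Drum 2:
Let ψ₂ = V/F and solve Σ zᵢ(Kᵢ−1)/(1+ψ₂(Kᵢ−1)) = 0.
Feasibility: ΣzᵢKᵢ = 1.088, Σzᵢ/Kᵢ = 1.435 — both > 1, two phases present.
Newton iteration, ψ₂⁰ = 0.5:
  ψ₂ = 0.500: g = -0.0510, g' = -0.377 → ψ₂ = 0.365
  ψ₂ = 0.365: g = -0.0051, g' = -0.307 → ψ₂ = 0.348
Converged at ψ₂ = 0.348.
  1: x = 0.673, y = 0.908
  2: x = 0.327, y = 0.092

V/F (drum 2) = 0.348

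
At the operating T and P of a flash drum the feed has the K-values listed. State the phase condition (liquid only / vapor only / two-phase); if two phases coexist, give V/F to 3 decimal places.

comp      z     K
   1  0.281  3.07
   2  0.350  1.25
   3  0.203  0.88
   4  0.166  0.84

vapor only

ΣzᵢKᵢ = 1.618; Σzᵢ/Kᵢ = 0.800.
Since Σzᵢ/Kᵢ < 1 the mixture is above its dew point — single vapor phase.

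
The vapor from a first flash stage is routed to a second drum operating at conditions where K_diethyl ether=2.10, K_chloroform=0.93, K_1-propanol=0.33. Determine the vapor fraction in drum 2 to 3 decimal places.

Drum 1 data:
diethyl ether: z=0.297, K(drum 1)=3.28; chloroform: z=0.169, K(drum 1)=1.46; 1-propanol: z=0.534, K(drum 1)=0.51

Drum 1:
Newton iteration, ψ₁⁰ = 0.62:
  ψ₁ = 0.620: g = -0.0348, g' = -0.551 → ψ₁ = 0.557
  ψ₁ = 0.557: g = 0.0004, g' = -0.565 → ψ₁ = 0.558
Converged at ψ₁ = 0.558.
Drum-1 compositions:
  diethyl ether: x = 0.131, y = 0.429
  chloroform: x = 0.135, y = 0.196
  1-propanol: x = 0.735, y = 0.375
Drum-2 feed = drum-1 vapor: z₂ = (0.4289, 0.1964, 0.3747).
Drum 2:
Iterate (Newton) starting at ψ₂ = 0.65:
  ψ₂ = 0.650: g = -0.1840, g' = -0.705 → ψ₂ = 0.389
  ψ₂ = 0.389: g = -0.0233, g' = -0.563 → ψ₂ = 0.348
  ψ₂ = 0.348: g = -0.0001, g' = -0.558 → ψ₂ = 0.347
Converged at ψ₂ = 0.347.
  diethyl ether: x = 0.310, y = 0.652
  chloroform: x = 0.201, y = 0.187
  1-propanol: x = 0.488, y = 0.161

V/F (drum 2) = 0.347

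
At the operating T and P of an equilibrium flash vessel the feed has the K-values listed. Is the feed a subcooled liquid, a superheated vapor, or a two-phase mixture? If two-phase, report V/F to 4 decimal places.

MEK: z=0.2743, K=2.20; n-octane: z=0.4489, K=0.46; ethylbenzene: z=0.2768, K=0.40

subcooled liquid

ΣzᵢKᵢ = 0.9207; Σzᵢ/Kᵢ = 1.7926.
Since ΣzᵢKᵢ < 1 the mixture is below its bubble point — single liquid phase.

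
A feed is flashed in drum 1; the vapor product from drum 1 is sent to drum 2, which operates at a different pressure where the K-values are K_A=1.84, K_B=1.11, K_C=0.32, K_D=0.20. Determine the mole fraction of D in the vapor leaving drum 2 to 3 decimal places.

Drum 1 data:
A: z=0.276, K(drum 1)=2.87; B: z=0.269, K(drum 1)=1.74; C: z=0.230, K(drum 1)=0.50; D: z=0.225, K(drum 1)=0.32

Drum 1:
Rachford–Rice: g(ψ₁) = Σ zᵢ(Kᵢ−1)/(1+ψ₁(Kᵢ−1)) = 0.
g(0) = ΣzᵢKᵢ − 1 = 0.447 and g(1) = 1 − Σzᵢ/Kᵢ = -0.414, so a root lies in (0, 1).
Iterate (Newton) starting at ψ₁ = 0.36:
  ψ₁ = 0.360: g = 0.1228, g' = -0.705 → ψ₁ = 0.534
  ψ₁ = 0.534: g = 0.0036, g' = -0.681 → ψ₁ = 0.540
Converged at ψ₁ = 0.540.
Drum-1 compositions:
  A: x = 0.137, y = 0.394
  B: x = 0.192, y = 0.334
  C: x = 0.315, y = 0.157
  D: x = 0.355, y = 0.114
Drum-2 feed = drum-1 vapor: z₂ = (0.3943, 0.3345, 0.1575, 0.1137).
Drum 2:
Let ψ₂ = V/F and solve Σ zᵢ(Kᵢ−1)/(1+ψ₂(Kᵢ−1)) = 0.
Feasibility: ΣzᵢKᵢ = 1.170, Σzᵢ/Kᵢ = 1.576 — both > 1, two phases present.
Newton iteration, ψ₂⁰ = 0.66:
  ψ₂ = 0.660: g = -0.1397, g' = -0.685 → ψ₂ = 0.456
  ψ₂ = 0.456: g = -0.0240, g' = -0.483 → ψ₂ = 0.406
  ψ₂ = 0.406: g = -0.0007, g' = -0.457 → ψ₂ = 0.405
Converged at ψ₂ = 0.405.
  A: x = 0.294, y = 0.541
  B: x = 0.320, y = 0.355
  C: x = 0.217, y = 0.070
  D: x = 0.168, y = 0.034

y_D (drum 2) = 0.034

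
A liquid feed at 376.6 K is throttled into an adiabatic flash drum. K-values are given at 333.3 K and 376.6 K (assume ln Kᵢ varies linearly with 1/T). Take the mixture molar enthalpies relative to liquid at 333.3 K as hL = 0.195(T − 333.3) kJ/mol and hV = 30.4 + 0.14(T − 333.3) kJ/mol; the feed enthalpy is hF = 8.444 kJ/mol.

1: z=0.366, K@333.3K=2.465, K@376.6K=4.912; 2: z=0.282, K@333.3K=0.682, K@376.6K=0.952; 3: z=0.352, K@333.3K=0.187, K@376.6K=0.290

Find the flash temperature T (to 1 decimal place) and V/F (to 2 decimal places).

T = 338.5 K, V/F = 0.25

Adiabatic flash: solve Rachford–Rice at each trial T, then check hF = ψ·hV(T) + (1−ψ)·hL(T).
  T = 333.3 K: K = (2.465, 0.682, 0.187), RR gives ψ = 0.173, H_out = 5.254 kJ/mol
  T = 376.6 K: K = (4.912, 0.952, 0.290), RR gives ψ = 0.579, H_out = 24.672 kJ/mol
  T = 355.0 K: K = (3.556, 0.814, 0.236), RR gives ψ = 0.419, H_out = 16.455 kJ/mol
  T = 344.1 K: K = (2.975, 0.747, 0.211), RR gives ψ = 0.313, H_out = 11.447 kJ/mol
  T = 338.7 K: K = (2.712, 0.714, 0.199), RR gives ψ = 0.249, H_out = 8.558 kJ/mol
  T = 336.0 K: K = (2.587, 0.698, 0.193), RR gives ψ = 0.213, H_out = 6.968 kJ/mol
  T = 337.4 K: K = (2.651, 0.706, 0.196), RR gives ψ = 0.232, H_out = 7.806 kJ/mol
Linear interpolation between T = 337.4 (H_out = 7.806) and T = 338.7 (H_out = 8.558) on hF = 8.444 gives T ≈ 338.5 K, at which ψ = 0.25.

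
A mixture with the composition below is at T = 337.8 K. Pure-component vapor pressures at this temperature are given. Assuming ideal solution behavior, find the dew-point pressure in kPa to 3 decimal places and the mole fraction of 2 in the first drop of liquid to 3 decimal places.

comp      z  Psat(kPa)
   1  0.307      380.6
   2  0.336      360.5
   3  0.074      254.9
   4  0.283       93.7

Pdew = 198.049 kPa, x_2 = 0.185

At the dew point ψ → 1, so Σzᵢ/Kᵢ = 1 with Kᵢ = Pᵢˢᵃᵗ/P ⇒ 1/P = Σzᵢ/Pᵢˢᵃᵗ.
1/P = 0.307/380.6 + 0.336/360.5 + 0.074/254.9 + 0.283/93.7 = 0.005049 ⇒ P = 198.049 kPa
xᵢ = zᵢP/Pᵢˢᵃᵗ ⇒ x_2 = 0.336·198.049/360.5 = 0.185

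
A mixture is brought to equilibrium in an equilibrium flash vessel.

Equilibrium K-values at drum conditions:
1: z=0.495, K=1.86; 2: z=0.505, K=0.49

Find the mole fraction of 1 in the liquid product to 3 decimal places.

x_1 = 0.372

Let β = V/F and solve Σ zᵢ(Kᵢ−1)/(1+β(Kᵢ−1)) = 0.
g(0) = ΣzᵢKᵢ − 1 = 0.168 and g(1) = 1 − Σzᵢ/Kᵢ = -0.297, so a root lies in (0, 1).
Binary case is linear: z₁(K₁−1)(1+β(K₂−1)) + z₂(K₂−1)(1+β(K₁−1)) = 0
⇒ β = [z₁(K₁−1)+z₂(K₂−1)] / [−(K₁−1)(K₂−1)] = 0.1682/0.4386 = 0.383
Compositions from xᵢ = zᵢ/(1+β(Kᵢ−1)), yᵢ = Kᵢxᵢ:
  1: x = 0.372, y = 0.692
  2: x = 0.628, y = 0.308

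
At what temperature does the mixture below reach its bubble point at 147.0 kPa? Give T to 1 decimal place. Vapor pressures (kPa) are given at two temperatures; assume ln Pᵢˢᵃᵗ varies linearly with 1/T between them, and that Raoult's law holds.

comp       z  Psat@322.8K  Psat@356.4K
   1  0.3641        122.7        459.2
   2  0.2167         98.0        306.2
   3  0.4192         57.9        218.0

Bubble-point temperature: ΣzᵢPᵢˢᵃᵗ(T) = P. Interpolate ln Pᵢˢᵃᵗ = aᵢ + bᵢ/T.
  T = 322.8 K: ΣzᵢPᵢˢᵃᵗ = 90.18 kPa
  T = 356.4 K: ΣzᵢPᵢˢᵃᵗ = 324.93 kPa
  T = 339.6 K: ΣzᵢPᵢˢᵃᵗ = 176.57 kPa
  T = 331.2 K: ΣzᵢPᵢˢᵃᵗ = 127.24 kPa
  T = 335.4 K: ΣzᵢPᵢˢᵃᵗ = 150.19 kPa
  T = 333.3 K: ΣzᵢPᵢˢᵃᵗ = 138.31 kPa
Interpolating between 333.3 K and 335.4 K gives T ≈ 334.8 K.

T = 334.8 K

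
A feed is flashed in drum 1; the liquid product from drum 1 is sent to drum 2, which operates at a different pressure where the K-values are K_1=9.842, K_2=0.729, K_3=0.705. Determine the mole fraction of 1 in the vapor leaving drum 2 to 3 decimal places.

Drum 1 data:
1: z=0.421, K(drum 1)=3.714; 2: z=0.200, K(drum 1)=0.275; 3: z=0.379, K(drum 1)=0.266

Drum 1:
Newton iteration, ψ₁⁰ = 0.5:
  ψ₁ = 0.500: g = -0.1822, g' = -1.326 → ψ₁ = 0.363
Converged at ψ₁ = 0.363.
Drum-1 compositions:
  1: x = 0.212, y = 0.788
  2: x = 0.271, y = 0.075
  3: x = 0.516, y = 0.137
Drum-2 feed = drum-1 liquid: z₂ = (0.2122, 0.2713, 0.5165).
Drum 2:
Material balance + equilibrium reduce to Σ zᵢ(Kᵢ−1)/(1+ψ₂(Kᵢ−1)) = 0.
g(0) = ΣzᵢKᵢ − 1 = 1.650 and g(1) = 1 − Σzᵢ/Kᵢ = -0.126, so a root lies in (0, 1).
Newton–Raphson from ψ₂ = 0.5:
  ψ₂ = 0.500: g = 0.0823, g' = -0.653 → ψ₂ = 0.626
  ψ₂ = 0.626: g = 0.0116, g' = -0.485 → ψ₂ = 0.650
  ψ₂ = 0.650: g = 0.0003, g' = -0.463 → ψ₂ = 0.651
Converged at ψ₂ = 0.651.
  1: x = 0.031, y = 0.309
  2: x = 0.329, y = 0.240
  3: x = 0.639, y = 0.451

y_1 (drum 2) = 0.309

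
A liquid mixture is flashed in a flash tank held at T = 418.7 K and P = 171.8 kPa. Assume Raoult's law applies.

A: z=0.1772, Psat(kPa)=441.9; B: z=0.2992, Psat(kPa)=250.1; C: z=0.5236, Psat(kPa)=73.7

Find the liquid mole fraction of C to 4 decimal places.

Raoult's law: Kᵢ = Pᵢˢᵃᵗ/P = Pᵢˢᵃᵗ/171.8.
  K_A = 441.9/171.8 = 2.572177, K_B = 250.1/171.8 = 1.455763, K_C = 73.7/171.8 = 0.428987
Iterate (Newton) starting at ψ = 0.6:
  ψ = 0.6000: g = -0.20436, g' = -0.5493 → ψ = 0.2280
  ψ = 0.2280: g = -0.01512, g' = -0.5140 → ψ = 0.1986
  ψ = 0.1986: g = 0.00014, g' = -0.5238 → ψ = 0.1988
Converged at ψ = 0.1988.
Compositions from xᵢ = zᵢ/(1+ψ(Kᵢ−1)), yᵢ = Kᵢxᵢ:
  A: x = 0.1350, y = 0.3472
  B: x = 0.2743, y = 0.3994
  C: x = 0.5907, y = 0.2534

x_C = 0.5907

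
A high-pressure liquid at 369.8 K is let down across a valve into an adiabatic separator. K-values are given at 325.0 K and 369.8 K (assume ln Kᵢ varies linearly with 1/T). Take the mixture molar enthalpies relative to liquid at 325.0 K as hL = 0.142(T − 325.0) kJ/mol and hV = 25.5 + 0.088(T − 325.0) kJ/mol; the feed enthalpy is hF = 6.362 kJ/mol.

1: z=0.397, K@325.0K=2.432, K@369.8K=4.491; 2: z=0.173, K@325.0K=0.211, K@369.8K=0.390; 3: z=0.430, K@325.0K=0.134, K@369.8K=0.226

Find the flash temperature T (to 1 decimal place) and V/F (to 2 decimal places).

Adiabatic flash: solve Rachford–Rice at each trial T, then check hF = ψ·hV(T) + (1−ψ)·hL(T).
  T = 325.0 K: K = (2.432, 0.211, 0.134), RR gives ψ = 0.049, H_out = 1.257 kJ/mol
  T = 369.8 K: K = (4.491, 0.390, 0.226), RR gives ψ = 0.371, H_out = 14.933 kJ/mol
  T = 347.4 K: K = (3.371, 0.293, 0.177), RR gives ψ = 0.248, H_out = 9.199 kJ/mol
  T = 336.2 K: K = (2.879, 0.250, 0.155), RR gives ψ = 0.164, H_out = 5.678 kJ/mol
  T = 341.8 K: K = (3.119, 0.271, 0.166), RR gives ψ = 0.209, H_out = 7.520 kJ/mol
  T = 339.0 K: K = (2.998, 0.260, 0.160), RR gives ψ = 0.187, H_out = 6.622 kJ/mol
  T = 337.6 K: K = (2.938, 0.255, 0.157), RR gives ψ = 0.176, H_out = 6.156 kJ/mol
Linear interpolation between T = 337.6 (H_out = 6.156) and T = 339.0 (H_out = 6.622) on hF = 6.362 gives T ≈ 338.2 K, at which ψ = 0.18.

T = 338.2 K, V/F = 0.18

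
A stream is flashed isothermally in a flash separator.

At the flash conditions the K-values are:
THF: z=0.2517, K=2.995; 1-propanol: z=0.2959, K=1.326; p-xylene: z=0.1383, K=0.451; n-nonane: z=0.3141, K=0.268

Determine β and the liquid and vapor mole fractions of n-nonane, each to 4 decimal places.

β = 0.3220, x_n-nonane = 0.4110, y_n-nonane = 0.1101

Let β = V/F and solve Σ zᵢ(Kᵢ−1)/(1+β(Kᵢ−1)) = 0.
Feasibility: ΣzᵢKᵢ = 1.2928, Σzᵢ/Kᵢ = 1.7859 — both > 1, two phases present.
Newton–Raphson from β = 0.61:
  β = 0.6100: g = -0.22260, g' = -0.8693 → β = 0.3539
  β = 0.3539: g = -0.02375, g' = -0.7402 → β = 0.3218
  β = 0.3218: g = 0.00009, g' = -0.7468 → β = 0.3220
Converged at β = 0.3220.
Compositions from xᵢ = zᵢ/(1+β(Kᵢ−1)), yᵢ = Kᵢxᵢ:
  THF: x = 0.1533, y = 0.4590
  1-propanol: x = 0.2678, y = 0.3551
  p-xylene: x = 0.1680, y = 0.0758
  n-nonane: x = 0.4110, y = 0.1101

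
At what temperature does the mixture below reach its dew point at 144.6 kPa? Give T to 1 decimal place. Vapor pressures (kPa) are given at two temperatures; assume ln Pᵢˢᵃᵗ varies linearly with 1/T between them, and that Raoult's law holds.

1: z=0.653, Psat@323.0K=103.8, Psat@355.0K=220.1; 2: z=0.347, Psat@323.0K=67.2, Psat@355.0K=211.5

T = 339.8 K

Dew-point temperature: Σzᵢ·P/Pᵢˢᵃᵗ(T) = 1. Interpolate ln Pᵢˢᵃᵗ = aᵢ + bᵢ/T.
  T = 323.0 K: ΣzᵢP/Pᵢˢᵃᵗ = 1.6563
  T = 355.0 K: ΣzᵢP/Pᵢˢᵃᵗ = 0.6662
  T = 339.0 K: ΣzᵢP/Pᵢˢᵃᵗ = 1.0234
  T = 347.0 K: ΣzᵢP/Pᵢˢᵃᵗ = 0.8208
  T = 343.0 K: ΣzᵢP/Pᵢˢᵃᵗ = 0.9151
  T = 341.0 K: ΣzᵢP/Pᵢˢᵃᵗ = 0.9673
Interpolating between 339.0 K and 341.0 K gives T ≈ 339.8 K.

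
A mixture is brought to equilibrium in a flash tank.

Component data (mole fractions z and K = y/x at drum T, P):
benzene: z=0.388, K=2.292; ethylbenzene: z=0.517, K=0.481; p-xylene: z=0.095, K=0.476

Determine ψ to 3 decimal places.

Newton–Raphson from ψ = 0.5:
  ψ = 0.500: g = -0.1253, g' = -0.541 → ψ = 0.268
  ψ = 0.268: g = 0.0025, g' = -0.580 → ψ = 0.273
Converged at ψ = 0.273.

ψ = 0.273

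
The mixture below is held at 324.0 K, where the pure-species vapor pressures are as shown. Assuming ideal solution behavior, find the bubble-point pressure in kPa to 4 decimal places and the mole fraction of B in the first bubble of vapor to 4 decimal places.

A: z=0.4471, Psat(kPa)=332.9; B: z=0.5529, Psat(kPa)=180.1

Pbub = 248.4169 kPa, y_B = 0.4008

At the bubble point ψ → 0, so ΣzᵢKᵢ = 1 with Kᵢ = Pᵢˢᵃᵗ/P ⇒ P = ΣzᵢPᵢˢᵃᵗ.
P = 0.4471·332.9 + 0.5529·180.1 = 248.4169 kPa
yᵢ = zᵢPᵢˢᵃᵗ/P ⇒ y_B = 0.5529·180.1/248.4169 = 0.4008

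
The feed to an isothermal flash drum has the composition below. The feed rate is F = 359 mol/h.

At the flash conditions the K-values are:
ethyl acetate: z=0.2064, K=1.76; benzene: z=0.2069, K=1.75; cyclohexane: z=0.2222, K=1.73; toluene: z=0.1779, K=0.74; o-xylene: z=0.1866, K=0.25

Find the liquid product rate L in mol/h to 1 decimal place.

L = 131.6 mol/h

Newton–Raphson from V/F = 0.32:
  V/F = 0.3200: g = 0.14821, g' = -0.4267 → V/F = 0.6674
  V/F = 0.6674: g = -0.01960, g' = -0.5961 → V/F = 0.6345
  V/F = 0.6345: g = -0.00057, g' = -0.5623 → V/F = 0.6335
Converged at V/F = 0.6335.
Then V = V/F·F = 0.6335·359 = 227.4 mol/h and L = F − V = 131.6 mol/h.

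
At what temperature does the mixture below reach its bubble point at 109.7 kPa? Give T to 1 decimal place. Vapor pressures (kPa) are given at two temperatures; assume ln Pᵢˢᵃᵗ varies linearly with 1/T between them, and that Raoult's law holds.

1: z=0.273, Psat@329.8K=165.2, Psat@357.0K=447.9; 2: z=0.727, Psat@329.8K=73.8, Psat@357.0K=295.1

T = 332.0 K

Bubble-point temperature: ΣzᵢPᵢˢᵃᵗ(T) = P. Interpolate ln Pᵢˢᵃᵗ = aᵢ + bᵢ/T.
  T = 329.8 K: ΣzᵢPᵢˢᵃᵗ = 98.75 kPa
  T = 357.0 K: ΣzᵢPᵢˢᵃᵗ = 336.81 kPa
  T = 343.4 K: ΣzᵢPᵢˢᵃᵗ = 186.01 kPa
  T = 336.6 K: ΣzᵢPᵢˢᵃᵗ = 136.23 kPa
  T = 333.2 K: ΣzᵢPᵢˢᵃᵗ = 116.14 kPa
  T = 331.5 K: ΣzᵢPᵢˢᵃᵗ = 107.13 kPa
Interpolating between 331.5 K and 333.2 K gives T ≈ 332.0 K.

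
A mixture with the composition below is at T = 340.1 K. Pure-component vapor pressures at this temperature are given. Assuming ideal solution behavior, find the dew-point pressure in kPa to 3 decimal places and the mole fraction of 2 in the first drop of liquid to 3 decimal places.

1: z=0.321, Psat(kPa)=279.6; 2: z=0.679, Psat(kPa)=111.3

At the dew point ψ → 1, so Σzᵢ/Kᵢ = 1 with Kᵢ = Pᵢˢᵃᵗ/P ⇒ 1/P = Σzᵢ/Pᵢˢᵃᵗ.
1/P = 0.321/279.6 + 0.679/111.3 = 0.007249 ⇒ P = 137.956 kPa
xᵢ = zᵢP/Pᵢˢᵃᵗ ⇒ x_2 = 0.679·137.956/111.3 = 0.842

Pdew = 137.956 kPa, x_2 = 0.842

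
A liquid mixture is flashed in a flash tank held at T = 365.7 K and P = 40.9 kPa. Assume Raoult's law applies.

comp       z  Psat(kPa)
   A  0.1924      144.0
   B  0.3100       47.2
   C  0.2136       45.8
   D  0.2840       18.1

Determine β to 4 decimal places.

Raoult's law: Kᵢ = Pᵢˢᵃᵗ/P = Pᵢˢᵃᵗ/40.9.
  K_A = 144.0/40.9 = 3.520782, K_B = 47.2/40.9 = 1.154034, K_C = 45.8/40.9 = 1.119804, K_D = 18.1/40.9 = 0.442543
Iterate (Newton) starting at β = 0.5:
  β = 0.5000: g = 0.06355, g' = -0.4180 → β = 0.6520
  β = 0.6520: g = 0.00187, g' = -0.4015 → β = 0.6567
Converged at β = 0.6567.

β = 0.6567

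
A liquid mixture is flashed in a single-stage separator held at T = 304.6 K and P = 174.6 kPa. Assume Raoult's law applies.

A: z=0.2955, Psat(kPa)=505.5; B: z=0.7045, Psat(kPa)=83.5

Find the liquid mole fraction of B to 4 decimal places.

Raoult's law: Kᵢ = Pᵢˢᵃᵗ/P = Pᵢˢᵃᵗ/174.6.
  K_A = 505.5/174.6 = 2.895189, K_B = 83.5/174.6 = 0.478236
Material balance + equilibrium reduce to Σ zᵢ(Kᵢ−1)/(1+V/F(Kᵢ−1)) = 0.
Check two-phase: ΣzᵢKᵢ = 1.1924 > 1 and Σzᵢ/Kᵢ = 1.5752 > 1, so g(0) = 0.1924 > 0 and g(1) = -0.5752 < 0.
Binary case is linear: z₁(K₁−1)(1+V/F(K₂−1)) + z₂(K₂−1)(1+V/F(K₁−1)) = 0
⇒ V/F = [z₁(K₁−1)+z₂(K₂−1)] / [−(K₁−1)(K₂−1)] = 0.19245/0.98884 = 0.1946
Compositions from xᵢ = zᵢ/(1+V/F(Kᵢ−1)), yᵢ = Kᵢxᵢ:
  A: x = 0.2159, y = 0.6250
  B: x = 0.7841, y = 0.3750

x_B = 0.7841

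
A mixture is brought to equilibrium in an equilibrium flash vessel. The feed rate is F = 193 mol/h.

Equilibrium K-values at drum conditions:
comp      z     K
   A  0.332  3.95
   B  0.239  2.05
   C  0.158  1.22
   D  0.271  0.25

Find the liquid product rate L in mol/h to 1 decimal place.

L = 46.5 mol/h

Material balance + equilibrium reduce to Σ zᵢ(Kᵢ−1)/(1+V/F(Kᵢ−1)) = 0.
Feasibility: ΣzᵢKᵢ = 2.062, Σzᵢ/Kᵢ = 1.414 — both > 1, two phases present.
Newton iteration, V/F⁰ = 0.5:
  V/F = 0.500: g = 0.2664, g' = -0.981 → V/F = 0.771
  V/F = 0.771: g = -0.0149, g' = -1.214 → V/F = 0.759
Converged at V/F = 0.759.
Then V = V/F·F = 0.7590·193 = 146.5 mol/h and L = F − V = 46.5 mol/h.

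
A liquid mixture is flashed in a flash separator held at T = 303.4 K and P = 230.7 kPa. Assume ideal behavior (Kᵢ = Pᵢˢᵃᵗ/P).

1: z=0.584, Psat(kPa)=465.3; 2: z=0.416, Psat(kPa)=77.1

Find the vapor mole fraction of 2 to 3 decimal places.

y_2 = 0.202

Raoult's law: Kᵢ = Pᵢˢᵃᵗ/P = Pᵢˢᵃᵗ/230.7.
  K_1 = 465.3/230.7 = 2.01691, K_2 = 77.1/230.7 = 0.33420
Let β = V/F and solve Σ zᵢ(Kᵢ−1)/(1+β(Kᵢ−1)) = 0.
Check two-phase: ΣzᵢKᵢ = 1.317 > 1 and Σzᵢ/Kᵢ = 1.534 > 1, so g(0) = 0.317 > 0 and g(1) = -0.534 < 0.
Binary case is linear: z₁(K₁−1)(1+β(K₂−1)) + z₂(K₂−1)(1+β(K₁−1)) = 0
⇒ β = [z₁(K₁−1)+z₂(K₂−1)] / [−(K₁−1)(K₂−1)] = 0.3169/0.6771 = 0.468
Compositions from xᵢ = zᵢ/(1+β(Kᵢ−1)), yᵢ = Kᵢxᵢ:
  1: x = 0.396, y = 0.798
  2: x = 0.604, y = 0.202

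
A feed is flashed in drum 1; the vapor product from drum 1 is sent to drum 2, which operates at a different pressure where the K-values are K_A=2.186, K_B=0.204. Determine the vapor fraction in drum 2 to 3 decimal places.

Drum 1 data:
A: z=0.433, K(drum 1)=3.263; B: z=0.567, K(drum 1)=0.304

V/F (drum 2) = 0.768

Drum 1:
Material balance + equilibrium reduce to Σ zᵢ(Kᵢ−1)/(1+ψ₁(Kᵢ−1)) = 0.
Feasibility: ΣzᵢKᵢ = 1.585, Σzᵢ/Kᵢ = 1.998 — both > 1, two phases present.
Newton iteration, ψ₁⁰ = 0.5:
  ψ₁ = 0.500: g = -0.1456, g' = -1.134 → ψ₁ = 0.372
Converged at ψ₁ = 0.372.
Drum-1 compositions:
  A: x = 0.235, y = 0.768
  B: x = 0.765, y = 0.232
Drum-2 feed = drum-1 vapor: z₂ = (0.7675, 0.2325).
Drum 2:
Iterate (Newton) starting at ψ₂ = 0.46:
  ψ₂ = 0.460: g = 0.2970, g' = -0.819 → ψ₂ = 0.823
  ψ₂ = 0.823: g = -0.0756, g' = -1.514 → ψ₂ = 0.773
  ψ₂ = 0.773: g = -0.0060, g' = -1.289 → ψ₂ = 0.768
Converged at ψ₂ = 0.768.
  A: x = 0.402, y = 0.878
  B: x = 0.598, y = 0.122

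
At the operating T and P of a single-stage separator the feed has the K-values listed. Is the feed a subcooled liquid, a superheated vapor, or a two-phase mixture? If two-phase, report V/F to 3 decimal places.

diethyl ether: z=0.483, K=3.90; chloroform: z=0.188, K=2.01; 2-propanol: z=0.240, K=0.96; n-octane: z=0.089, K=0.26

superheated vapor

ΣzᵢKᵢ = 2.515; Σzᵢ/Kᵢ = 0.810.
Since Σzᵢ/Kᵢ < 1 the mixture is above its dew point — single vapor phase.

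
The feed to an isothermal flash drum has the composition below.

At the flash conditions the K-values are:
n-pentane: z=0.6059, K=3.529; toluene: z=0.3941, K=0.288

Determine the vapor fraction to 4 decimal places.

Rachford–Rice: g(ψ) = Σ zᵢ(Kᵢ−1)/(1+ψ(Kᵢ−1)) = 0.
g(0) = ΣzᵢKᵢ − 1 = 1.2517 and g(1) = 1 − Σzᵢ/Kᵢ = -0.5401, so a root lies in (0, 1).
Binary case is linear: z₁(K₁−1)(1+ψ(K₂−1)) + z₂(K₂−1)(1+ψ(K₁−1)) = 0
⇒ ψ = [z₁(K₁−1)+z₂(K₂−1)] / [−(K₁−1)(K₂−1)] = 1.25172/1.80065 = 0.6952

ψ = 0.6952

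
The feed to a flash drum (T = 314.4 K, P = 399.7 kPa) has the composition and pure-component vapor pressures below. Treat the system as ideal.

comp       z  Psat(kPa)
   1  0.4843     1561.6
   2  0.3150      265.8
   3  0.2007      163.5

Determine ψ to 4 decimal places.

ψ = 0.8785

Raoult's law: Kᵢ = Pᵢˢᵃᵗ/P = Pᵢˢᵃᵗ/399.7.
  K_1 = 1561.6/399.7 = 3.906930, K_2 = 265.8/399.7 = 0.664999, K_3 = 163.5/399.7 = 0.409057
Material balance + equilibrium reduce to Σ zᵢ(Kᵢ−1)/(1+ψ(Kᵢ−1)) = 0.
Check two-phase: ΣzᵢKᵢ = 2.1837 > 1 and Σzᵢ/Kᵢ = 1.0883 > 1, so g(0) = 1.1837 > 0 and g(1) = -0.0883 < 0.
Iterate (Newton) starting at ψ = 0.5:
  ψ = 0.5000: g = 0.27871, g' = -0.8721 → ψ = 0.8196
  ψ = 0.8196: g = 0.04074, g' = -0.6884 → ψ = 0.8788
  ψ = 0.8788: g = -0.00022, g' = -0.6982 → ψ = 0.8785
Converged at ψ = 0.8785.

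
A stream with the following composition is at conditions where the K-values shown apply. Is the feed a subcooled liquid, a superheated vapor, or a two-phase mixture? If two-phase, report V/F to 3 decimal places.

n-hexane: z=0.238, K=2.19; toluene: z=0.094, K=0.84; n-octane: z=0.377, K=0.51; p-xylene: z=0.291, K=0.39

subcooled liquid

ΣzᵢKᵢ = 0.906; Σzᵢ/Kᵢ = 1.706.
Since ΣzᵢKᵢ < 1 the mixture is below its bubble point — single liquid phase.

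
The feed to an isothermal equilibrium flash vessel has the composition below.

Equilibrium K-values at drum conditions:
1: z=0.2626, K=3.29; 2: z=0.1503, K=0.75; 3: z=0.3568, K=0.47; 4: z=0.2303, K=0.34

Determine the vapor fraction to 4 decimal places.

Newton–Raphson from ψ = 0.35:
  ψ = 0.3500: g = -0.13720, g' = -0.7563 → ψ = 0.1686
  ψ = 0.1686: g = 0.01593, g' = -0.9749 → ψ = 0.1849
  ψ = 0.1849: g = 0.00026, g' = -0.9433 → ψ = 0.1852
Converged at ψ = 0.1852.

ψ = 0.1852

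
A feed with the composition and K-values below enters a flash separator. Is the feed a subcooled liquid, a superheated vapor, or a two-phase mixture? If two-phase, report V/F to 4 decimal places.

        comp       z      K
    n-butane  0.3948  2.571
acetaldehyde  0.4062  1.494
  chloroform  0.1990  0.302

ΣzᵢKᵢ = 1.6820; Σzᵢ/Kᵢ = 1.0844.
Both exceed 1, so a two-phase solution exists.
Newton–Raphson from ψ = 0.5:
  ψ = 0.5000: g = 0.29492, g' = -0.5982 → ψ = 0.9930
  ψ = 0.9930: g = -0.07577, g' = -1.2230 → ψ = 0.9311
  ψ = 0.9311: g = -0.00746, g' = -0.9982 → ψ = 0.9236
  ψ = 0.9236: g = -0.00008, g' = -0.9769 → ψ = 0.9235
Converged at ψ = 0.9235.

two-phase, V/F = 0.9235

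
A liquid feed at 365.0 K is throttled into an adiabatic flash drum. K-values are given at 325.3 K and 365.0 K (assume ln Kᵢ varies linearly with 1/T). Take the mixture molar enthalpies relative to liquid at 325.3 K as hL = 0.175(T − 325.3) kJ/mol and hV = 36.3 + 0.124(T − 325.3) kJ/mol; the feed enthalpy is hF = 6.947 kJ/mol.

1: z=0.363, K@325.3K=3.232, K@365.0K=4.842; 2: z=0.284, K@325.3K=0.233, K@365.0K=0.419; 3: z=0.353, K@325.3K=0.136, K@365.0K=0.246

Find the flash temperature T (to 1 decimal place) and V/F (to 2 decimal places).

T = 328.5 K, V/F = 0.18

Adiabatic flash: solve Rachford–Rice at each trial T, then check hF = ψ·hV(T) + (1−ψ)·hL(T).
  T = 325.3 K: K = (3.232, 0.233, 0.136), RR gives ψ = 0.157, H_out = 5.687 kJ/mol
  T = 365.0 K: K = (4.842, 0.419, 0.246), RR gives ψ = 0.368, H_out = 19.549 kJ/mol
  T = 345.1 K: K = (4.000, 0.318, 0.186), RR gives ψ = 0.267, H_out = 12.898 kJ/mol
  T = 335.2 K: K = (3.607, 0.273, 0.160), RR gives ψ = 0.215, H_out = 9.424 kJ/mol
  T = 330.2 K: K = (3.415, 0.252, 0.147), RR gives ψ = 0.186, H_out = 7.579 kJ/mol
  T = 327.8 K: K = (3.325, 0.243, 0.142), RR gives ψ = 0.172, H_out = 6.664 kJ/mol
Linear interpolation between T = 327.8 (H_out = 6.664) and T = 330.2 (H_out = 7.579) on hF = 6.947 gives T ≈ 328.5 K, at which ψ = 0.18.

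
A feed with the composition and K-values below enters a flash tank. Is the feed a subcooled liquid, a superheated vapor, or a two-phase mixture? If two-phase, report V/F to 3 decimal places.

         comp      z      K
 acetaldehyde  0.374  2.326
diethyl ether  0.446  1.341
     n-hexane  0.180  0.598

superheated vapor

ΣzᵢKᵢ = 1.576; Σzᵢ/Kᵢ = 0.794.
Since Σzᵢ/Kᵢ < 1 the mixture is above its dew point — single vapor phase.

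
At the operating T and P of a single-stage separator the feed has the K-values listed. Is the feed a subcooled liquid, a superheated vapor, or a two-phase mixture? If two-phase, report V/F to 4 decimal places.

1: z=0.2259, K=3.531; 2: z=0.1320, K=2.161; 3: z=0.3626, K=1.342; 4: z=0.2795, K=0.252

ΣzᵢKᵢ = 1.6399; Σzᵢ/Kᵢ = 1.5044.
Both exceed 1, so a two-phase solution exists.
Rachford–Rice: g(ψ) = Σ zᵢ(Kᵢ−1)/(1+ψ(Kᵢ−1)) = 0.
Newton iteration, ψ⁰ = 0.3:
  ψ = 0.3000: g = 0.28157, g' = -0.8603 → ψ = 0.6273
  ψ = 0.6273: g = 0.01784, g' = -0.8595 → ψ = 0.6481
  ψ = 0.6481: g = -0.00024, g' = -0.8830 → ψ = 0.6478
Converged at ψ = 0.6478.

two-phase, V/F = 0.6478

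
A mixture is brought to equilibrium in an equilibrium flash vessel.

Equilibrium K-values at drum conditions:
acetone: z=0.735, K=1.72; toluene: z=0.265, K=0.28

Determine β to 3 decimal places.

Iterate (Newton) starting at β = 0.32:
  β = 0.320: g = 0.1822, g' = -0.484 → β = 0.697
  β = 0.697: g = -0.0304, g' = -0.722 → β = 0.655
  β = 0.655: g = -0.0012, g' = -0.667 → β = 0.653
Converged at β = 0.653.

β = 0.653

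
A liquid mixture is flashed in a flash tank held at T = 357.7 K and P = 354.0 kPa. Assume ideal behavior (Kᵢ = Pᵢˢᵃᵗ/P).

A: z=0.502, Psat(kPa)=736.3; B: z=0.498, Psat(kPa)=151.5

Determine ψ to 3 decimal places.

Raoult's law: Kᵢ = Pᵢˢᵃᵗ/P = Pᵢˢᵃᵗ/354.0.
  K_A = 736.3/354.0 = 2.07994, K_B = 151.5/354.0 = 0.42797
Binary case is linear: z₁(K₁−1)(1+ψ(K₂−1)) + z₂(K₂−1)(1+ψ(K₁−1)) = 0
⇒ ψ = [z₁(K₁−1)+z₂(K₂−1)] / [−(K₁−1)(K₂−1)] = 0.2573/0.6178 = 0.416

ψ = 0.416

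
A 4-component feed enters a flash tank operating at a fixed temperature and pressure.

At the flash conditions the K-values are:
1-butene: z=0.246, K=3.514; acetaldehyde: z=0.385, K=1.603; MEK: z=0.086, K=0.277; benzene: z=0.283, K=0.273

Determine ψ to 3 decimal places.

ψ = 0.536

Let ψ = V/F and solve Σ zᵢ(Kᵢ−1)/(1+ψ(Kᵢ−1)) = 0.
Feasibility: ΣzᵢKᵢ = 1.583, Σzᵢ/Kᵢ = 1.657 — both > 1, two phases present.
Newton iteration, ψ⁰ = 0.5:
  ψ = 0.500: g = 0.0318, g' = -0.867 → ψ = 0.537
  ψ = 0.537: g = -0.0003, g' = -0.884 → ψ = 0.536
Converged at ψ = 0.536.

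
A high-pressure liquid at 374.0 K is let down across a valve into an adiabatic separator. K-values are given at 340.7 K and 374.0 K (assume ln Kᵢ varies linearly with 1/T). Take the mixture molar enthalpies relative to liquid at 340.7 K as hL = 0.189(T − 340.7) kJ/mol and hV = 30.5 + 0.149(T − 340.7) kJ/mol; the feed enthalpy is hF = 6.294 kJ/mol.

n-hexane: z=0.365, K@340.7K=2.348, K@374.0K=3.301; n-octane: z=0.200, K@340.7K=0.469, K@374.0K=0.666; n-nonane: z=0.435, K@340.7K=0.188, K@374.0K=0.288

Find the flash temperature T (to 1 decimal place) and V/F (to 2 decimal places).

T = 351.3 K, V/F = 0.14

Adiabatic flash: solve Rachford–Rice at each trial T, then check hF = ψ·hV(T) + (1−ψ)·hL(T).
  T = 340.7 K: K = (2.348, 0.469, 0.188), RR gives ψ = 0.033, H_out = 1.007 kJ/mol
  T = 374.0 K: K = (3.301, 0.666, 0.288), RR gives ψ = 0.328, H_out = 15.847 kJ/mol
  T = 357.4 K: K = (2.808, 0.564, 0.235), RR gives ψ = 0.196, H_out = 9.015 kJ/mol
  T = 349.0 K: K = (2.572, 0.515, 0.211), RR gives ψ = 0.120, H_out = 5.200 kJ/mol
  T = 353.2 K: K = (2.688, 0.539, 0.223), RR gives ψ = 0.160, H_out = 7.150 kJ/mol
  T = 351.1 K: K = (2.630, 0.527, 0.217), RR gives ψ = 0.140, H_out = 6.187 kJ/mol
Linear interpolation between T = 351.1 (H_out = 6.187) and T = 353.2 (H_out = 7.150) on hF = 6.294 gives T ≈ 351.3 K, at which ψ = 0.14.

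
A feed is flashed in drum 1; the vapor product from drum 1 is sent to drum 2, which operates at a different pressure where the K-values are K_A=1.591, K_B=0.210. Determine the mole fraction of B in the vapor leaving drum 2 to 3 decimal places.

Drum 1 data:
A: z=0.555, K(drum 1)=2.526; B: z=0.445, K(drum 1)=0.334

Drum 1:
Newton–Raphson from ψ₁ = 0.52:
  ψ₁ = 0.520: g = 0.0188, g' = -0.864 → ψ₁ = 0.542
Converged at ψ₁ = 0.542.
Drum-1 compositions:
  A: x = 0.304, y = 0.767
  B: x = 0.696, y = 0.233
Drum-2 feed = drum-1 vapor: z₂ = (0.7675, 0.2325).
Drum 2:
Material balance + equilibrium reduce to Σ zᵢ(Kᵢ−1)/(1+ψ₂(Kᵢ−1)) = 0.
g(0) = ΣzᵢKᵢ − 1 = 0.270 and g(1) = 1 − Σzᵢ/Kᵢ = -0.590, so a root lies in (0, 1).
Binary case is linear: z₁(K₁−1)(1+ψ₂(K₂−1)) + z₂(K₂−1)(1+ψ₂(K₁−1)) = 0
⇒ ψ₂ = [z₁(K₁−1)+z₂(K₂−1)] / [−(K₁−1)(K₂−1)] = 0.2699/0.4669 = 0.578
  A: x = 0.572, y = 0.910
  B: x = 0.428, y = 0.090

y_B (drum 2) = 0.090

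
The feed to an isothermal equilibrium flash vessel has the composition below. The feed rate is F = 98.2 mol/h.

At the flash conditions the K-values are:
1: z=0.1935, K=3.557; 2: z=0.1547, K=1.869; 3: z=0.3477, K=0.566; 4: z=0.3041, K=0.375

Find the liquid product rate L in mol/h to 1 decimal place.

Iterate (Newton) starting at ψ = 0.64:
  ψ = 0.6400: g = -0.25165, g' = -0.6858 → ψ = 0.2730
  ψ = 0.2730: g = -0.00034, g' = -0.7720 → ψ = 0.2726
Converged at ψ = 0.2726.
Then V = ψ·F = 0.2726·98.2 = 26.8 mol/h and L = F − V = 71.4 mol/h.

L = 71.4 mol/h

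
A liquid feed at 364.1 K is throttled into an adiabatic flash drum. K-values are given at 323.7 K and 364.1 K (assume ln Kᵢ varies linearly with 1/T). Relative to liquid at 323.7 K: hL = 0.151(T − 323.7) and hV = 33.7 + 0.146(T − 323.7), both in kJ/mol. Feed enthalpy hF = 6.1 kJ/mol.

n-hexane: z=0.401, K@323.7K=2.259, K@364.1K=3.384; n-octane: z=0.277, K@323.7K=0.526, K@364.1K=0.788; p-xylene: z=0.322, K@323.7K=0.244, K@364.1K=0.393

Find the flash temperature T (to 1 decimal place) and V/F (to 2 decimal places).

Adiabatic flash: solve Rachford–Rice at each trial T, then check hF = ψ·hV(T) + (1−ψ)·hL(T).
  T = 323.7 K: K = (2.259, 0.526, 0.244), RR gives ψ = 0.162, H_out = 5.446 kJ/mol
  T = 364.1 K: K = (3.384, 0.788, 0.393), RR gives ψ = 0.627, H_out = 27.100 kJ/mol
  T = 343.9 K: K = (2.798, 0.651, 0.314), RR gives ψ = 0.404, H_out = 16.611 kJ/mol
  T = 333.8 K: K = (2.522, 0.587, 0.278), RR gives ψ = 0.289, H_out = 11.261 kJ/mol
  T = 328.8 K: K = (2.390, 0.557, 0.261), RR gives ψ = 0.229, H_out = 8.466 kJ/mol
  T = 326.2 K: K = (2.323, 0.541, 0.252), RR gives ψ = 0.195, H_out = 6.952 kJ/mol
  T = 324.9 K: K = (2.290, 0.533, 0.248), RR gives ψ = 0.178, H_out = 6.176 kJ/mol
Linear interpolation between T = 323.7 (H_out = 5.446) and T = 324.9 (H_out = 6.176) on hF = 6.1 gives T ≈ 324.8 K, at which ψ = 0.18.

T = 324.8 K, V/F = 0.18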